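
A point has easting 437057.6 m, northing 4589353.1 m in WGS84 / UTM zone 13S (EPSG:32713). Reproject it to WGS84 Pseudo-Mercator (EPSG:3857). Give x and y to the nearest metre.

x -11784048 m, y -6248703 m

Unproject from UTM 13S (λ₀ = -105°) → φ = -48.84559989°, λ = -105.85790015°.
Web Mercator (R = 6378137 m): x = -11784047.541 m, y = -6248703.418 m.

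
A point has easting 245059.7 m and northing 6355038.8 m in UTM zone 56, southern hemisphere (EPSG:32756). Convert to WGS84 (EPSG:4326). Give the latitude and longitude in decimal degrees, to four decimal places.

lat -32.9132°, lon 150.2740°

Zone 56S: λ₀ = 153°, k₀ = 0.9996, false easting 500000 m, false northing 10000000 m.
Meridian distance M = (N − FN)/k₀ = -3646419.8 m.
Inverse transverse Mercator on WGS84 gives φ = -32.91319956°, λ = 150.27400009°.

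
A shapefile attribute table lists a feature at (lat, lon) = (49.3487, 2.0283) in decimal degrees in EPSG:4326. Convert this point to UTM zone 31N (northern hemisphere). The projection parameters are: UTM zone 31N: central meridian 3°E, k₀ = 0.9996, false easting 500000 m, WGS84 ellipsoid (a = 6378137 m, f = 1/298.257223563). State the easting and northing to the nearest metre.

Zone 31 central meridian λ₀ = 6×31 − 183 = 3°; Δλ = -0.9717°.
Transverse Mercator on WGS84 with k₀ = 0.9996 gives E = 429425.388 m, N = 5466674.340 m.

E 429425 m, N 5466674 m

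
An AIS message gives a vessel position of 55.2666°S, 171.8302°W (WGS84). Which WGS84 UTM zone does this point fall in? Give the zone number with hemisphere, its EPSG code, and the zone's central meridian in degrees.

Zone 2S (EPSG:32702), central meridian -171°

UTM zone = ⌊(λ + 180)/6⌋ + 1; -171.8302° ∈ [-174°, -168°) → zone 2.
Hemisphere: S (φ < 0).
Central meridian λ₀ = 6×2 − 183 = -171°.
EPSG code: 32702.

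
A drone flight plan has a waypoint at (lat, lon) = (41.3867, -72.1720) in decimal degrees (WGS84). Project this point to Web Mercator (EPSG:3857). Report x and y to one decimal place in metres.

x -8034150.3 m, y 5069548.2 m

Web Mercator is spherical with R = a = 6378137 m.
x = R·λ = 6378137 × -1.259639028 = -8034150.290 m.
y = R·ln tan(π/4 + φ/2) = 6378137 × 0.794832134 = 5069548.240 m.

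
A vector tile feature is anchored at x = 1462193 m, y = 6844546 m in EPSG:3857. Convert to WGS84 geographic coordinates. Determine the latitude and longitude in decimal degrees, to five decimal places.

R = 6378137 m. λ = x/R = 13.13510320°.
φ = 2·arctan(exp(y/R)) − 90° = 2·arctan(2.92451) − 90° = 52.24499778°.

lat 52.24500°, lon 13.13510°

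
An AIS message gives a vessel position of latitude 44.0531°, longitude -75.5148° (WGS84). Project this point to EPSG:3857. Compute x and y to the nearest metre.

x -8406269 m, y 5473663 m

Web Mercator is spherical with R = a = 6378137 m.
x = R·λ = 6378137 × -1.317981894 = -8406269.083 m.
y = R·ln tan(π/4 + φ/2) = 6378137 × 0.858191539 = 5473663.211 m.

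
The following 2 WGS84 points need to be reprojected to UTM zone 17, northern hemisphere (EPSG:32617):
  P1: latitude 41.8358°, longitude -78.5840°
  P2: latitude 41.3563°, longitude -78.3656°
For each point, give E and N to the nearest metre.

UTM zone 17N: λ₀ = -81°, k₀ = 0.9996.
P1 (41.8358°, -78.5840°) → (700607.600, 4634367.523) m.
P2 (41.3563°, -78.3656°) → (720369.666, 4581659.660) m.

P1: E 700608 m, N 4634368 m; P2: E 720370 m, N 4581660 m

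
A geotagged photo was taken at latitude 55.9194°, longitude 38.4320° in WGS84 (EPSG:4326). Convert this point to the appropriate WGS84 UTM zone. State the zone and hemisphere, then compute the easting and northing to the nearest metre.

Zone 37N: E 464502 m, N 6197255 m

Longitude 38.4320° lies in the 6° band [36°, 42°), giving zone 37; latitude is north of the equator, so 37N.
Zone 37 central meridian λ₀ = 6×37 − 183 = 39°; Δλ = -0.5680°.
Transverse Mercator on WGS84 with k₀ = 0.9996 gives E = 464501.607 m, N = 6197254.822 m.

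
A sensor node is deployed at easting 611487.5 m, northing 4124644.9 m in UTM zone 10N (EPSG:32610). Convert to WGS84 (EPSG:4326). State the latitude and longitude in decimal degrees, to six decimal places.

Zone 10N: λ₀ = -123°, k₀ = 0.9996, false easting 500000 m.
Meridian distance M = (N − FN)/k₀ = 4126295.4 m.
Inverse transverse Mercator on WGS84 gives φ = 37.26169971°, λ = -121.74269953°.

lat 37.261700°, lon -121.742700°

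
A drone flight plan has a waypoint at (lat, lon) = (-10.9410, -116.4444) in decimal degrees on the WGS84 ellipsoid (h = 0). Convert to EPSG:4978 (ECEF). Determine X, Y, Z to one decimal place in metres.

WGS84: a = 6378137 m, e² = 0.006694380; N(φ) = a/√(1−e²sin²φ) = 6378906.195 m.
X = (N+h)·cosφ·cosλ = -2789077.693 m; Y = (N+h)·cosφ·sinλ = -5607645.272 m; Z = (N(1−e²)+h)·sinφ = -1202599.168 m.

X -2789077.7 m, Y -5607645.3 m, Z -1202599.2 m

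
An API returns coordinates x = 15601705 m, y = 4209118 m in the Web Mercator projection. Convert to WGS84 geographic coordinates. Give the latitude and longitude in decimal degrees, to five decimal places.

R = 6378137 m. λ = x/R = 140.15250060°.
φ = 2·arctan(exp(y/R)) − 90° = 2·arctan(1.93466) − 90° = 35.33220045°.

lat 35.33220°, lon 140.15250°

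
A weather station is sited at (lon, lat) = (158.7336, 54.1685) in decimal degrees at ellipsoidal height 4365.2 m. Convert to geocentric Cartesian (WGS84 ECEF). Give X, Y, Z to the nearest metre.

X -3489590 m, Y 1358178 m, Z 5151285 m

WGS84: a = 6378137 m, e² = 0.006694380; N(φ) = a/√(1−e²sin²φ) = 6392216.130 m.
X = (N+h)·cosφ·cosλ = -3489590.391 m; Y = (N+h)·cosφ·sinλ = 1358177.504 m; Z = (N(1−e²)+h)·sinφ = 5151284.560 m.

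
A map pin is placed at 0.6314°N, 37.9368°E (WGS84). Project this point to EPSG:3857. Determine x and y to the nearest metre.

Web Mercator is spherical with R = a = 6378137 m.
x = R·λ = 6378137 × 0.662122068 = 4223105.258 m.
y = R·ln tan(π/4 + φ/2) = 6378137 × 0.011020232 = 70288.549 m.

x 4223105 m, y 70289 m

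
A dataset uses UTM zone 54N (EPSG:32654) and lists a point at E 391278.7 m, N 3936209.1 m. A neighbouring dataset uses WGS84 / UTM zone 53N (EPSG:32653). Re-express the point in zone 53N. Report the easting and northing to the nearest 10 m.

E 935180 m, N 3946160 m

UTM 54N → geographic: φ = 35.56359963°, λ = 139.80029969°.
UTM 53N (λ₀ = 135°) forward: E = 935176.424 m, N = 3946164.141 m.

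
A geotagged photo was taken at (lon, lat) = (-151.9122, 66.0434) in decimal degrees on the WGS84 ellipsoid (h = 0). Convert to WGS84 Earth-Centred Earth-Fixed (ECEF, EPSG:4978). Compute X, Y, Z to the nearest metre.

X -2291212 m, Y -1222767 m, Z 5805914 m

WGS84: a = 6378137 m, e² = 0.006694380; N(φ) = a/√(1−e²sin²φ) = 6396041.114 m.
X = (N+h)·cosφ·cosλ = -2291212.318 m; Y = (N+h)·cosφ·sinλ = -1222766.554 m; Z = (N(1−e²)+h)·sinφ = 5805914.259 m.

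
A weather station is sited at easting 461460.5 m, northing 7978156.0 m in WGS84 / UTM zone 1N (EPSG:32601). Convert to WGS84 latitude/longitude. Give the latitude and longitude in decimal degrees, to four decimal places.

Zone 1N: λ₀ = -177°, k₀ = 0.9996, false easting 500000 m.
Meridian distance M = (N − FN)/k₀ = 7981348.5 m.
Inverse transverse Mercator on WGS84 gives φ = 71.90019960°, λ = -178.11150027°.

lat 71.9002°, lon -178.1115°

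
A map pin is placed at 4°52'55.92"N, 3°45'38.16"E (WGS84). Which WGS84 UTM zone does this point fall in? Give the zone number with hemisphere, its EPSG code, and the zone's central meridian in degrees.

UTM zone = ⌊(λ + 180)/6⌋ + 1; 3.7606° ∈ [0°, 6°) → zone 31.
Hemisphere: N (φ ≥ 0).
Central meridian λ₀ = 6×31 − 183 = 3°.
EPSG code: 32631.

Zone 31N (EPSG:32631), central meridian 3°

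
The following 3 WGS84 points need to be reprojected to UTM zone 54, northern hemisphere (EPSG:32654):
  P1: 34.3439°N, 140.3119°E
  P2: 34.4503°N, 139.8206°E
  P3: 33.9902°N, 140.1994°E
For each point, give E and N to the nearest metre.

UTM zone 54N: λ₀ = 141°, k₀ = 0.9996.
P1 (34.3439°, 140.3119°) → (436712.120, 3800502.401) m.
P2 (34.4503°, 139.8206°) → (391660.261, 3812717.013) m.
P3 (33.9902°, 140.1994°) → (426056.927, 3761358.195) m.

P1: E 436712 m, N 3800502 m; P2: E 391660 m, N 3812717 m; P3: E 426057 m, N 3761358 m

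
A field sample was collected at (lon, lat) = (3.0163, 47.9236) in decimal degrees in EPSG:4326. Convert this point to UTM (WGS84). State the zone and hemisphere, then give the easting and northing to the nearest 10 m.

Longitude 3.0163° lies in the 6° band [0°, 6°), giving zone 31; latitude is north of the equator, so 31N.
Zone 31 central meridian λ₀ = 6×31 − 183 = 3°; Δλ = +0.0163°.
Transverse Mercator on WGS84 with k₀ = 0.9996 gives E = 501217.701 m, N = 5307808.867 m.

Zone 31N: E 501220 m, N 5307810 m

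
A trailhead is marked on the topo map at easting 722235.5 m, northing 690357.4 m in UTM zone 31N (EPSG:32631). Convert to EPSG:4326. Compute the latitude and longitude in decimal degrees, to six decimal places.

lat 6.241800°, lon 5.008600°

Zone 31N: λ₀ = 3°, k₀ = 0.9996, false easting 500000 m.
Meridian distance M = (N − FN)/k₀ = 690633.7 m.
Inverse transverse Mercator on WGS84 gives φ = 6.24179961°, λ = 5.00860035°.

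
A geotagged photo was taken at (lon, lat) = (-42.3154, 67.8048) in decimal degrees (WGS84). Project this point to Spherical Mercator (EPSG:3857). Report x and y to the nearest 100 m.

x -4710500 m, y 10389200 m

Web Mercator is spherical with R = a = 6378137 m.
x = R·λ = 6378137 × -0.738543054 = -4710528.781 m.
y = R·ln tan(π/4 + φ/2) = 6378137 × 1.628882234 = 10389234.043 m.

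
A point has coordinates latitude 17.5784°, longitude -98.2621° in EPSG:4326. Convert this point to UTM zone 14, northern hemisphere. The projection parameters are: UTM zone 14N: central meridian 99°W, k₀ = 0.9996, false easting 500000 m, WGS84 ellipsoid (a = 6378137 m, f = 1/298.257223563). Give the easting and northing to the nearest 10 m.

E 578300 m, N 1943690 m

Zone 14 central meridian λ₀ = 6×14 − 183 = -99°; Δλ = +0.7379°.
Transverse Mercator on WGS84 with k₀ = 0.9996 gives E = 578301.335 m, N = 1943694.646 m.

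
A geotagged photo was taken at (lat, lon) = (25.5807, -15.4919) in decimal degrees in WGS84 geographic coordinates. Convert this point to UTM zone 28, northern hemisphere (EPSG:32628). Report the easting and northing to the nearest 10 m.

Zone 28 central meridian λ₀ = 6×28 − 183 = -15°; Δλ = -0.4919°.
Transverse Mercator on WGS84 with k₀ = 0.9996 gives E = 450597.970 m, N = 2829341.923 m.

E 450600 m, N 2829340 m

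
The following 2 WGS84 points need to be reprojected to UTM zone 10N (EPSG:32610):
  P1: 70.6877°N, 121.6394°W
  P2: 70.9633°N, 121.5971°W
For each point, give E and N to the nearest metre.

UTM zone 10N: λ₀ = -123°, k₀ = 0.9996.
P1 (70.6877°, -121.6394°) → (550217.039, 7843129.343) m.
P2 (70.9633°, -121.5971°) → (551067.183, 7873894.672) m.

P1: E 550217 m, N 7843129 m; P2: E 551067 m, N 7873895 m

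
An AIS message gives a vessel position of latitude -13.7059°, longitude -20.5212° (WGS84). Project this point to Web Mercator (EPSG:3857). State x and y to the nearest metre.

Web Mercator is spherical with R = a = 6378137 m.
x = R·λ = 6378137 × -0.358162506 = -2284409.534 m.
y = R·ln tan(π/4 + φ/2) = 6378137 × -0.241527683 = -1540496.649 m.

x -2284410 m, y -1540497 m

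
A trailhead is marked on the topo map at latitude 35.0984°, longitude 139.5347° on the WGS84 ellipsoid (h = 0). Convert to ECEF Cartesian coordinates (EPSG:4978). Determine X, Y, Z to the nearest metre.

X -3974535 m, Y 3390413 m, Z 3646804 m

WGS84: a = 6378137 m, e² = 0.006694380; N(φ) = a/√(1−e²sin²φ) = 6385206.764 m.
X = (N+h)·cosφ·cosλ = -3974534.694 m; Y = (N+h)·cosφ·sinλ = 3390412.508 m; Z = (N(1−e²)+h)·sinφ = 3646803.917 m.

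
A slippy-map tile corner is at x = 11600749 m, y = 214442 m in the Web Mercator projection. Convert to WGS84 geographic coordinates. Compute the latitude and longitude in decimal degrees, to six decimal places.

lat 1.926002°, lon 104.211301°

R = 6378137 m. λ = x/R = 104.21130134°.
φ = 2·arctan(exp(y/R)) − 90° = 2·arctan(1.03419) − 90° = 1.92600244°.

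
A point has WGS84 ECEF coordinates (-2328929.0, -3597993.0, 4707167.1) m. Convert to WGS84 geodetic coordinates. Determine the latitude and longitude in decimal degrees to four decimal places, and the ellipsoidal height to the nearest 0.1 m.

λ = atan2(Y, X) = -122.91440004°; p = √(X²+Y²) = 4285961.3 m.
Bowring's method on WGS84 (a = 6378137 m, b = 6356752.314 m) gives φ = 47.87310004°, h = -345.530 m.

lat 47.8731°, lon -122.9144°, h -345.5 m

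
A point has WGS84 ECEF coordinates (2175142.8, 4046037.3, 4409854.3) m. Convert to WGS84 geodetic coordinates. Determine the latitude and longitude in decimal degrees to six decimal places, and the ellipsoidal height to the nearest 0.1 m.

lat 44.022800°, lon 61.737601°, h -85.4 m

λ = atan2(Y, X) = 61.73760055°; p = √(X²+Y²) = 4593654.8 m.
Bowring's method on WGS84 (a = 6378137 m, b = 6356752.314 m) gives φ = 44.02280026°, h = -85.378 m.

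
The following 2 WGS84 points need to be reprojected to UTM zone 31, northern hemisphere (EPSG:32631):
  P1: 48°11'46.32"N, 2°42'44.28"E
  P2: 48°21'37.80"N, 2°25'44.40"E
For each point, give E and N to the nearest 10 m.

UTM zone 31N: λ₀ = 3°, k₀ = 0.9996.
P1 (48.1962°, 2.7123°) → (478620.384, 5338147.426) m.
P2 (48.3605°, 2.4290°) → (457703.643, 5356527.076) m.

P1: E 478620 m, N 5338150 m; P2: E 457700 m, N 5356530 m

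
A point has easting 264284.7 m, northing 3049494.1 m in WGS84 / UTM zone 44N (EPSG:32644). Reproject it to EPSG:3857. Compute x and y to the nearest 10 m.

x 8751150 m, y 3192210 m

Unproject from UTM 44N (λ₀ = 81°) → φ = 27.54879959°, λ = 78.61290028°.
Web Mercator (R = 6378137 m): x = 8751148.029 m, y = 3192205.920 m.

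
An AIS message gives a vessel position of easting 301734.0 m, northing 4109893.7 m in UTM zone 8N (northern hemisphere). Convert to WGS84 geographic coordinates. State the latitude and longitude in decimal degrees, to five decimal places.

lat 37.11440°, lon -137.23150°

Zone 8N: λ₀ = -135°, k₀ = 0.9996, false easting 500000 m.
Meridian distance M = (N − FN)/k₀ = 4111538.3 m.
Inverse transverse Mercator on WGS84 gives φ = 37.11440043°, λ = -137.23150012°.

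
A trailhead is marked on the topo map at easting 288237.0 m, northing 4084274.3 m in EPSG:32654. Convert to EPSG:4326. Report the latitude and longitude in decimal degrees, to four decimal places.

Zone 54N: λ₀ = 141°, k₀ = 0.9996, false easting 500000 m.
Meridian distance M = (N − FN)/k₀ = 4085908.7 m.
Inverse transverse Mercator on WGS84 gives φ = 36.88070009°, λ = 138.62390001°.

lat 36.8807°, lon 138.6239°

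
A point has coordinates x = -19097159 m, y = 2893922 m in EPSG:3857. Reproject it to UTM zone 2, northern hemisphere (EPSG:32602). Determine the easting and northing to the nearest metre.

Web Mercator inverse (R = 6378137 m) → φ = 25.14790188°, λ = -171.55269813°.
UTM 2N forward: E = 444293.786 m, N = 2781439.055 m.

E 444294 m, N 2781439 m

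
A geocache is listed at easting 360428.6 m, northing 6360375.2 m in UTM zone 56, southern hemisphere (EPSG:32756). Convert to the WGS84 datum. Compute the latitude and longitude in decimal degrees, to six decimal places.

Zone 56S: λ₀ = 153°, k₀ = 0.9996, false easting 500000 m, false northing 10000000 m.
Meridian distance M = (N − FN)/k₀ = -3641081.2 m.
Inverse transverse Mercator on WGS84 gives φ = -32.88589975°, λ = 151.50790026°.

lat -32.885900°, lon 151.507900°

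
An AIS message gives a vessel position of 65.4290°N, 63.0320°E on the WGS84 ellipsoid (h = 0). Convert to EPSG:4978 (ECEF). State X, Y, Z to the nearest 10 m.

WGS84: a = 6378137 m, e² = 0.006694380; N(φ) = a/√(1−e²sin²φ) = 6395868.145 m.
X = (N+h)·cosφ·cosλ = 1206079.196 m; Y = (N+h)·cosφ·sinλ = 2370335.495 m; Z = (N(1−e²)+h)·sinφ = 5777761.914 m.

X 1206080 m, Y 2370340 m, Z 5777760 m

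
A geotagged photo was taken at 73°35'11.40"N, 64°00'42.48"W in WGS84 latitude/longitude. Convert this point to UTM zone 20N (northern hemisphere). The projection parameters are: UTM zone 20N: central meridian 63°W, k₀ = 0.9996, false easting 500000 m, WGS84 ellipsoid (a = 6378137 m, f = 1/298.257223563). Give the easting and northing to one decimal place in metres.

Zone 20 central meridian λ₀ = 6×20 − 183 = -63°; Δλ = -1.0118°.
Transverse Mercator on WGS84 with k₀ = 0.9996 gives E = 468089.245 m, N = 8166177.727 m.

E 468089.2 m, N 8166177.7 m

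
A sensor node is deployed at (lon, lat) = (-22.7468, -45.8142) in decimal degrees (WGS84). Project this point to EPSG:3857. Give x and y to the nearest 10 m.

Web Mercator is spherical with R = a = 6378137 m.
x = R·λ = 6378137 × -0.397006554 = -2532162.193 m.
y = R·ln tan(π/4 + φ/2) = 6378137 × -0.901615075 = -5750624.469 m.

x -2532160 m, y -5750620 m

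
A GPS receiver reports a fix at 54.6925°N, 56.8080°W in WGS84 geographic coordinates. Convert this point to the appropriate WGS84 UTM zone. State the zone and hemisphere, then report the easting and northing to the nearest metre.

Zone 21N: E 512376 m, N 6060591 m

Longitude -56.8080° lies in the 6° band [-60°, -54°), giving zone 21; latitude is north of the equator, so 21N.
Zone 21 central meridian λ₀ = 6×21 − 183 = -57°; Δλ = +0.1920°.
Transverse Mercator on WGS84 with k₀ = 0.9996 gives E = 512375.700 m, N = 6060590.921 m.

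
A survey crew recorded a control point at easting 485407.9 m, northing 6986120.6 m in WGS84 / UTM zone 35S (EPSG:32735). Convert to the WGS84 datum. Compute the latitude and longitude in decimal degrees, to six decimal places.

lat -27.247700°, lon 26.852600°

Zone 35S: λ₀ = 27°, k₀ = 0.9996, false easting 500000 m, false northing 10000000 m.
Meridian distance M = (N − FN)/k₀ = -3015085.4 m.
Inverse transverse Mercator on WGS84 gives φ = -27.24770024°, λ = 26.852600497°.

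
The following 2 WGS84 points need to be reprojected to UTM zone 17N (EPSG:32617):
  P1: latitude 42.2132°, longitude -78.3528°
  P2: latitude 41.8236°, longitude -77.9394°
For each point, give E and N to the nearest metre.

P1: E 718509 m, N 4676841 m; P2: E 754184 m, N 4634720 m

UTM zone 17N: λ₀ = -81°, k₀ = 0.9996.
P1 (42.2132°, -78.3528°) → (718509.158, 4676840.877) m.
P2 (41.8236°, -77.9394°) → (754184.032, 4634720.462) m.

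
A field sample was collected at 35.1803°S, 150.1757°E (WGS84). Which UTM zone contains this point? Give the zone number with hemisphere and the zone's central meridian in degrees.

Zone 56S, central meridian 153°

UTM zone = ⌊(λ + 180)/6⌋ + 1; 150.1757° ∈ [150°, 156°) → zone 56.
Hemisphere: S (φ < 0).
Central meridian λ₀ = 6×56 − 183 = 153°.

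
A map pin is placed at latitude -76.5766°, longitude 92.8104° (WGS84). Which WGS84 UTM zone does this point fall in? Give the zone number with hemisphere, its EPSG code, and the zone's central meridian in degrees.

UTM zone = ⌊(λ + 180)/6⌋ + 1; 92.8104° ∈ [90°, 96°) → zone 46.
Hemisphere: S (φ < 0).
Central meridian λ₀ = 6×46 − 183 = 93°.
EPSG code: 32746.

Zone 46S (EPSG:32746), central meridian 93°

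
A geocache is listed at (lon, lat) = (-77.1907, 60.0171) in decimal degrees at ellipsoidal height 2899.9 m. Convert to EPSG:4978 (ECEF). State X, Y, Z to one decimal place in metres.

X 708775.2 m, Y -3117343.6 m, Z 5503941.3 m

WGS84: a = 6378137 m, e² = 0.006694380; N(φ) = a/√(1−e²sin²φ) = 6394214.733 m.
X = (N+h)·cosφ·cosλ = 708775.222 m; Y = (N+h)·cosφ·sinλ = -3117343.608 m; Z = (N(1−e²)+h)·sinφ = 5503941.284 m.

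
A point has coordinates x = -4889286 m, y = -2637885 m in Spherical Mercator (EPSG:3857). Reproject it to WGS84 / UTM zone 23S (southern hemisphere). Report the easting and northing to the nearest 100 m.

Web Mercator inverse (R = 6378137 m) → φ = -23.04850044°, λ = -43.92120342°.
UTM 23S forward: E = 610521.742 m, N = 7450703.843 m.

E 610500 m, N 7450700 m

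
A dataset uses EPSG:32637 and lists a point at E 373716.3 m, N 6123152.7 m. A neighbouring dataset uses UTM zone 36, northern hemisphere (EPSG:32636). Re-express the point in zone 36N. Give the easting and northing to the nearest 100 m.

UTM 37N → geographic: φ = 55.23870025°, λ = 37.01390022°.
UTM 36N (λ₀ = 33°) forward: E = 755163.698 m, N = 6128701.992 m.

E 755200 m, N 6128700 m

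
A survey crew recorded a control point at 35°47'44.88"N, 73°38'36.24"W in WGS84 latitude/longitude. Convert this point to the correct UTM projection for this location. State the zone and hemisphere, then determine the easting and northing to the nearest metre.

Longitude -73.6434° lies in the 6° band [-78°, -72°), giving zone 18; latitude is north of the equator, so 18N.
Zone 18 central meridian λ₀ = 6×18 − 183 = -75°; Δλ = +1.3566°.
Transverse Mercator on WGS84 with k₀ = 0.9996 gives E = 622585.208 m, N = 3962148.991 m.

Zone 18N: E 622585 m, N 3962149 m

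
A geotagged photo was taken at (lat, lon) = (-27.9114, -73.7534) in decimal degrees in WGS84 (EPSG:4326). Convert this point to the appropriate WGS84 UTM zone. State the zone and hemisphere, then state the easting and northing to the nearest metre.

Zone 18S: E 622674 m, N 6911987 m

Longitude -73.7534° lies in the 6° band [-78°, -72°), giving zone 18; latitude is south of the equator, so 18S.
Zone 18 central meridian λ₀ = 6×18 − 183 = -75°; Δλ = +1.2466°.
Transverse Mercator on WGS84 with k₀ = 0.9996 gives E = 622674.439 m, N = 6911987.477 m.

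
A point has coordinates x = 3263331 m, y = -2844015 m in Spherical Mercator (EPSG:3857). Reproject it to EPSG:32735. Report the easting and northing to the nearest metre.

Web Mercator inverse (R = 6378137 m) → φ = -24.74140235°, λ = 29.31500114°.
UTM 35S forward: E = 734134.341 m, N = 7261705.556 m.

E 734134 m, N 7261706 m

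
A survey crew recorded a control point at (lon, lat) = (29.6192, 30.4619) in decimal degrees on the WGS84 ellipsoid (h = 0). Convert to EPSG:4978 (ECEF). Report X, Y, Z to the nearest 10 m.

X 4783460 m, Y 2719510 m, Z 3214610 m

WGS84: a = 6378137 m, e² = 0.006694380; N(φ) = a/√(1−e²sin²φ) = 6383631.036 m.
X = (N+h)·cosφ·cosλ = 4783463.845 m; Y = (N+h)·cosφ·sinλ = 2719506.322 m; Z = (N(1−e²)+h)·sinφ = 3214614.494 m.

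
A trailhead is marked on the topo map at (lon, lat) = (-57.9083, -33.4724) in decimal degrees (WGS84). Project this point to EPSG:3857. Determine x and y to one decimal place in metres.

Web Mercator is spherical with R = a = 6378137 m.
x = R·λ = 6378137 × -1.010690499 = -6446322.469 m.
y = R·ln tan(π/4 + φ/2) = 6378137 × -0.620585031 = -3958176.346 m.

x -6446322.5 m, y -3958176.3 m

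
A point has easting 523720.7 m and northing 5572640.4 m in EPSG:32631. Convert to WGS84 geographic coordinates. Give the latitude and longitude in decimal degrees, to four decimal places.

lat 50.3054°, lon 3.3331°

Zone 31N: λ₀ = 3°, k₀ = 0.9996, false easting 500000 m.
Meridian distance M = (N − FN)/k₀ = 5574870.3 m.
Inverse transverse Mercator on WGS84 gives φ = 50.30539977°, λ = 3.33309981°.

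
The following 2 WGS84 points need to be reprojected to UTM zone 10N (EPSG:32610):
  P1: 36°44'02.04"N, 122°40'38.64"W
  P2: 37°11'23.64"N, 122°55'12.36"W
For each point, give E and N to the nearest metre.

P1: E 528803 m, N 4065402 m; P2: E 507091 m, N 4115942 m

UTM zone 10N: λ₀ = -123°, k₀ = 0.9996.
P1 (36.7339°, -122.6774°) → (528803.438, 4065402.194) m.
P2 (37.1899°, -122.9201°) → (507091.470, 4115941.922) m.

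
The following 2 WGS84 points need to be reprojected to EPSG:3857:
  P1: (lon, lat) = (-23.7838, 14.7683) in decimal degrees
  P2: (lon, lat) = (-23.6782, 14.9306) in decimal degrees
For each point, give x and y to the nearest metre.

Web Mercator: x = R·λ, y = R·ln tan(π/4+φ/2), R = 6378137 m.
P1 (14.7683°, -23.7838°) → (-2647600.505, 1662511.929) m.
P2 (14.9306°, -23.6782°) → (-2635845.167, 1681203.334) m.

P1: x -2647601 m, y 1662512 m; P2: x -2635845 m, y 1681203 m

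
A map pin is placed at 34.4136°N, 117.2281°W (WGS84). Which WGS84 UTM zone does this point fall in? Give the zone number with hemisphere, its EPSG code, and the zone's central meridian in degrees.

Zone 11N (EPSG:32611), central meridian -117°

UTM zone = ⌊(λ + 180)/6⌋ + 1; -117.2281° ∈ [-120°, -114°) → zone 11.
Hemisphere: N (φ ≥ 0).
Central meridian λ₀ = 6×11 − 183 = -117°.
EPSG code: 32611.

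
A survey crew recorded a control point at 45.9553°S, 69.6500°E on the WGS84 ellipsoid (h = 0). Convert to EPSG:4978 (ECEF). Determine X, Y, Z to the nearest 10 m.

WGS84: a = 6378137 m, e² = 0.006694380; N(φ) = a/√(1−e²sin²φ) = 6389196.000 m.
X = (N+h)·cosφ·cosλ = 1544685.894 m; Y = (N+h)·cosφ·sinλ = 4164655.660 m; Z = (N(1−e²)+h)·sinφ = -4561794.776 m.

X 1544690 m, Y 4164660 m, Z -4561790 m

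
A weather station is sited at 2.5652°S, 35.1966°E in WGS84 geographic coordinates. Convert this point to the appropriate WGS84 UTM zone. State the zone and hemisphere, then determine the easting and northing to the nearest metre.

Zone 36S: E 744243 m, N 9716257 m

Longitude 35.1966° lies in the 6° band [30°, 36°), giving zone 36; latitude is south of the equator, so 36S.
Zone 36 central meridian λ₀ = 6×36 − 183 = 33°; Δλ = +2.1966°.
Transverse Mercator on WGS84 with k₀ = 0.9996 gives E = 744243.291 m, N = 9716256.802 m.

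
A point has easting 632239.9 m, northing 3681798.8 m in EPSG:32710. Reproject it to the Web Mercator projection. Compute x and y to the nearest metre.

Unproject from UTM 10S (λ₀ = -123°) → φ = -56.98840011°, λ = -120.82359998°.
Web Mercator (R = 6378137 m): x = -13450021.626 m, y = -7757748.126 m.

x -13450022 m, y -7757748 m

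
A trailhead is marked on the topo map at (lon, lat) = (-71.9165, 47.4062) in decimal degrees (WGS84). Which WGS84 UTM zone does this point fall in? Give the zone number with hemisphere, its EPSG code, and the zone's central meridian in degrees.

Zone 19N (EPSG:32619), central meridian -69°

UTM zone = ⌊(λ + 180)/6⌋ + 1; -71.9165° ∈ [-72°, -66°) → zone 19.
Hemisphere: N (φ ≥ 0).
Central meridian λ₀ = 6×19 − 183 = -69°.
EPSG code: 32619.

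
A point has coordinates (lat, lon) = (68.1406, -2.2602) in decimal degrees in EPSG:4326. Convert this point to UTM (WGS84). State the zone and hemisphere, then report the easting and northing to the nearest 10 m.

Longitude -2.2602° lies in the 6° band [-6°, 0°), giving zone 30; latitude is north of the equator, so 30N.
Zone 30 central meridian λ₀ = 6×30 − 183 = -3°; Δλ = +0.7398°.
Transverse Mercator on WGS84 with k₀ = 0.9996 gives E = 530738.815 m, N = 7558724.264 m.

Zone 30N: E 530740 m, N 7558720 m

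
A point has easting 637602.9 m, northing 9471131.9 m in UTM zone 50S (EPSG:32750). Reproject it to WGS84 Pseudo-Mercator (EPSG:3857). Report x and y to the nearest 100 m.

Unproject from UTM 50S (λ₀ = 117°) → φ = -4.78359986°, λ = 118.24079977°.
Web Mercator (R = 6378137 m): x = 13162505.622 m, y = -533127.623 m.

x 13162500 m, y -533100 m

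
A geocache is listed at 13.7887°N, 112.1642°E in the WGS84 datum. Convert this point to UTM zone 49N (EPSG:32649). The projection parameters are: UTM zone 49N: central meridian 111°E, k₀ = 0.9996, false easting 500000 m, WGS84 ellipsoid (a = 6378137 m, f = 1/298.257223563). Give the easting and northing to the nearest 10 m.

E 625840 m, N 1524660 m

Zone 49 central meridian λ₀ = 6×49 − 183 = 111°; Δλ = +1.1642°.
Transverse Mercator on WGS84 with k₀ = 0.9996 gives E = 625844.613 m, N = 1524662.535 m.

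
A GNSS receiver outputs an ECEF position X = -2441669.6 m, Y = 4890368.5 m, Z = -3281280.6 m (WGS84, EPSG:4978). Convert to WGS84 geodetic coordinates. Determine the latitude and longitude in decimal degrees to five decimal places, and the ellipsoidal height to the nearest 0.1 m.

lat -31.14660°, lon 116.53210°, h 2833.7 m

λ = atan2(Y, X) = 116.53209947°; p = √(X²+Y²) = 5466027.3 m.
Bowring's method on WGS84 (a = 6378137 m, b = 6356752.314 m) gives φ = -31.14660032°, h = 2833.716 m.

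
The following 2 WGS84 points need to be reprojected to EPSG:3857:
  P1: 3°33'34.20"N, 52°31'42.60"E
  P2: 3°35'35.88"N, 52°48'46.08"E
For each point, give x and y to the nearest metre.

Web Mercator: x = R·λ, y = R·ln tan(π/4+φ/2), R = 6378137 m.
P1 (3.5595°, 52.5285°) → (5847445.872, 396496.857) m.
P2 (3.5933°, 52.8128°) → (5879094.003, 400266.798) m.

P1: x 5847446 m, y 396497 m; P2: x 5879094 m, y 400267 m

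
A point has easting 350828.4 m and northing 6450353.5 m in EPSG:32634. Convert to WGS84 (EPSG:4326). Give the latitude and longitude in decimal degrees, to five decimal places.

Zone 34N: λ₀ = 21°, k₀ = 0.9996, false easting 500000 m.
Meridian distance M = (N − FN)/k₀ = 6452934.7 m.
Inverse transverse Mercator on WGS84 gives φ = 58.16920012°, λ = 18.46400011°.

lat 58.16920°, lon 18.46400°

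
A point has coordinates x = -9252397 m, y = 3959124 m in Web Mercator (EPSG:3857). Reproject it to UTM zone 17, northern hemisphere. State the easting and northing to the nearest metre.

E 303419 m, N 3706449 m

Web Mercator inverse (R = 6378137 m) → φ = 33.47950078°, λ = -83.11569640°.
UTM 17N forward: E = 303418.815 m, N = 3706449.198 m.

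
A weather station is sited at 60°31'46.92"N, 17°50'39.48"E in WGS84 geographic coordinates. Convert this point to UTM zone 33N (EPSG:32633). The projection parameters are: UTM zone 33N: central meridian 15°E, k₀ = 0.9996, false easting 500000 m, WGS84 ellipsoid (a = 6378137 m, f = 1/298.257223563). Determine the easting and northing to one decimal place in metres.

E 656072.4 m, N 6713778.7 m

Zone 33 central meridian λ₀ = 6×33 − 183 = 15°; Δλ = +2.8443°.
Transverse Mercator on WGS84 with k₀ = 0.9996 gives E = 656072.414 m, N = 6713778.741 m.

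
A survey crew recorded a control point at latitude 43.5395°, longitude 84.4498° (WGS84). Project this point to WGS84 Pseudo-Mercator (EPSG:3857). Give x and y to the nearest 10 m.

x 9400910 m, y 5394450 m

Web Mercator is spherical with R = a = 6378137 m.
x = R·λ = 6378137 × 1.473927063 = 9400908.734 m.
y = R·ln tan(π/4 + φ/2) = 6378137 × 0.845772538 = 5394453.120 m.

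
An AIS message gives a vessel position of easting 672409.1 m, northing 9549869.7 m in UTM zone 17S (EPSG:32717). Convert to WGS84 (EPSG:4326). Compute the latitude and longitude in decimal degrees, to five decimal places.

Zone 17S: λ₀ = -81°, k₀ = 0.9996, false easting 500000 m, false northing 10000000 m.
Meridian distance M = (N − FN)/k₀ = -450310.4 m.
Inverse transverse Mercator on WGS84 gives φ = -4.07090021°, λ = -79.44689966°.

lat -4.07090°, lon -79.44690°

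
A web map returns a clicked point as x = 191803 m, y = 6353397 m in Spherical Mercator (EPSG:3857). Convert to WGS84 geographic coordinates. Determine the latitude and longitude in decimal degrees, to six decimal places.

lat 49.460699°, lon 1.722996°

R = 6378137 m. λ = x/R = 1.72299566°.
φ = 2·arctan(exp(y/R)) − 90° = 2·arctan(2.70776) − 90° = 49.46069897°.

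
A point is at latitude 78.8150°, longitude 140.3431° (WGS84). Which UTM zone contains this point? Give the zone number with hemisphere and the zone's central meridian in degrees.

Zone 54N, central meridian 141°

UTM zone = ⌊(λ + 180)/6⌋ + 1; 140.3431° ∈ [138°, 144°) → zone 54.
Hemisphere: N (φ ≥ 0).
Central meridian λ₀ = 6×54 − 183 = 141°.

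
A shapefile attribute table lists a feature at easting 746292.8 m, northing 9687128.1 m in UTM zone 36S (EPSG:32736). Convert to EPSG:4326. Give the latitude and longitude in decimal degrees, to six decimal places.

lat -2.828500°, lon 35.215500°

Zone 36S: λ₀ = 33°, k₀ = 0.9996, false easting 500000 m, false northing 10000000 m.
Meridian distance M = (N − FN)/k₀ = -312997.1 m.
Inverse transverse Mercator on WGS84 gives φ = -2.82850043°, λ = 35.21549964°.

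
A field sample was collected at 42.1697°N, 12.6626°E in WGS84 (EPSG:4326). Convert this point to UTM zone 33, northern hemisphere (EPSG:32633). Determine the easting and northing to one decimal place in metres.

Zone 33 central meridian λ₀ = 6×33 − 183 = 15°; Δλ = -2.3374°.
Transverse Mercator on WGS84 with k₀ = 0.9996 gives E = 306931.893 m, N = 4671262.661 m.

E 306931.9 m, N 4671262.7 m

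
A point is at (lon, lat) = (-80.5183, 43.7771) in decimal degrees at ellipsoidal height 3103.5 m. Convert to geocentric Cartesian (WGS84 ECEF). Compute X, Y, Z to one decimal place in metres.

WGS84: a = 6378137 m, e² = 0.006694380; N(φ) = a/√(1−e²sin²φ) = 6388380.519 m.
X = (N+h)·cosφ·cosλ = 760222.206 m; Y = (N+h)·cosφ·sinλ = -4551839.358 m; Z = (N(1−e²)+h)·sinφ = 4392389.882 m.

X 760222.2 m, Y -4551839.4 m, Z 4392389.9 m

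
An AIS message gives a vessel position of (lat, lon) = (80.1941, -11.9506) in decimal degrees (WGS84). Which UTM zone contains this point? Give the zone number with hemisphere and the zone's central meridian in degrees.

UTM zone = ⌊(λ + 180)/6⌋ + 1; -11.9506° ∈ [-12°, -6°) → zone 29.
Hemisphere: N (φ ≥ 0).
Central meridian λ₀ = 6×29 − 183 = -9°.

Zone 29N, central meridian -9°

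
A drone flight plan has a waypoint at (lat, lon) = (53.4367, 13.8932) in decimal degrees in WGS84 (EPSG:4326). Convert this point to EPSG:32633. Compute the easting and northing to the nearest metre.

E 426475 m, N 5921422 m

Zone 33 central meridian λ₀ = 6×33 − 183 = 15°; Δλ = -1.1068°.
Transverse Mercator on WGS84 with k₀ = 0.9996 gives E = 426475.193 m, N = 5921422.017 m.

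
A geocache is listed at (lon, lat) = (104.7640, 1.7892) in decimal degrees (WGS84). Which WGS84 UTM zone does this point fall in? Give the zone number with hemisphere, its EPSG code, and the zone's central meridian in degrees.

UTM zone = ⌊(λ + 180)/6⌋ + 1; 104.7640° ∈ [102°, 108°) → zone 48.
Hemisphere: N (φ ≥ 0).
Central meridian λ₀ = 6×48 − 183 = 105°.
EPSG code: 32648.

Zone 48N (EPSG:32648), central meridian 105°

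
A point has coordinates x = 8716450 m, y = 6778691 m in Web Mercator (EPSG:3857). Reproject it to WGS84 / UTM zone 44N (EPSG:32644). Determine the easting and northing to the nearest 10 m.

E 314250 m, N 5751280 m

Web Mercator inverse (R = 6378137 m) → φ = 51.88129799°, λ = 78.30120258°.
UTM 44N forward: E = 314252.747 m, N = 5751278.755 m.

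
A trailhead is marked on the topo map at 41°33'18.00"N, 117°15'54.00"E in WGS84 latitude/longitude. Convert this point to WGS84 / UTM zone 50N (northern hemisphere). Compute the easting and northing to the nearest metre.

Zone 50 central meridian λ₀ = 6×50 − 183 = 117°; Δλ = +0.2650°.
Transverse Mercator on WGS84 with k₀ = 0.9996 gives E = 522098.920 m, N = 4600404.205 m.

E 522099 m, N 4600404 m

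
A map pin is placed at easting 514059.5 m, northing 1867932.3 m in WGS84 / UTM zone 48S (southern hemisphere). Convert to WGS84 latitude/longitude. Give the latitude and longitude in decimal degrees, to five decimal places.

Zone 48S: λ₀ = 105°, k₀ = 0.9996, false easting 500000 m, false northing 10000000 m.
Meridian distance M = (N − FN)/k₀ = -8135321.8 m.
Inverse transverse Mercator on WGS84 gives φ = -73.28270005°, λ = 105.43789956°.

lat -73.28270°, lon 105.43790°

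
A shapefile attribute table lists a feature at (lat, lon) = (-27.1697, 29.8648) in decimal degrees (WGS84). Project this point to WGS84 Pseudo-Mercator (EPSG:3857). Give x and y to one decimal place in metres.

x 3324534.3 m, y -3144689.6 m

Web Mercator is spherical with R = a = 6378137 m.
x = R·λ = 6378137 × 0.521239090 = 3324534.329 m.
y = R·ln tan(π/4 + φ/2) = 6378137 × -0.493042023 = -3144689.567 m.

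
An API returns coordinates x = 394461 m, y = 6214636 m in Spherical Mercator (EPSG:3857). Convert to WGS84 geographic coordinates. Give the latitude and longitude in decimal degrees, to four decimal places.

R = 6378137 m. λ = x/R = 3.54350345°.
φ = 2·arctan(exp(y/R)) − 90° = 2·arctan(2.64949) − 90° = 48.64379752°.

lat 48.6438°, lon 3.5435°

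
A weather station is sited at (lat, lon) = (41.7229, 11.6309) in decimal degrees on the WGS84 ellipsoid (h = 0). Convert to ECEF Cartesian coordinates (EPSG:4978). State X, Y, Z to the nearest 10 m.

WGS84: a = 6378137 m, e² = 0.006694380; N(φ) = a/√(1−e²sin²φ) = 6387614.088 m.
X = (N+h)·cosφ·cosλ = 4669644.401 m; Y = (N+h)·cosφ·sinλ = 961165.111 m; Z = (N(1−e²)+h)·sinφ = 4222681.866 m.

X 4669640 m, Y 961170 m, Z 4222680 m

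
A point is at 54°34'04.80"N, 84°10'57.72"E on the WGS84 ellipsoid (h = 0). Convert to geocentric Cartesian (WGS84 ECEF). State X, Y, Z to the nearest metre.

WGS84: a = 6378137 m, e² = 0.006694380; N(φ) = a/√(1−e²sin²φ) = 6392358.037 m.
X = (N+h)·cosφ·cosλ = 375615.951 m; Y = (N+h)·cosφ·sinλ = 3686797.485 m; Z = (N(1−e²)+h)·sinφ = 5173651.963 m.

X 375616 m, Y 3686797 m, Z 5173652 m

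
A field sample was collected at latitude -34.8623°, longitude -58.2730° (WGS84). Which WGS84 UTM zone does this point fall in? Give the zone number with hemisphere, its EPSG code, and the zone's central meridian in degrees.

Zone 21S (EPSG:32721), central meridian -57°

UTM zone = ⌊(λ + 180)/6⌋ + 1; -58.2730° ∈ [-60°, -54°) → zone 21.
Hemisphere: S (φ < 0).
Central meridian λ₀ = 6×21 − 183 = -57°.
EPSG code: 32721.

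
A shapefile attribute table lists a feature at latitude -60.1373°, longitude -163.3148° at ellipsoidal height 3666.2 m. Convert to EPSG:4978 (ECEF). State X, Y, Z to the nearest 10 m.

WGS84: a = 6378137 m, e² = 0.006694380; N(φ) = a/√(1−e²sin²φ) = 6394253.753 m.
X = (N+h)·cosφ·cosλ = -3051545.886 m; Y = (N+h)·cosφ·sinλ = -914648.517 m; Z = (N(1−e²)+h)·sinφ = -5511289.193 m.

X -3051550 m, Y -914650 m, Z -5511290 m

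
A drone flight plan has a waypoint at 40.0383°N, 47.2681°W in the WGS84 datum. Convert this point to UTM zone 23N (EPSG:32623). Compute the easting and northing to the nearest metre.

Zone 23 central meridian λ₀ = 6×23 − 183 = -45°; Δλ = -2.2681°.
Transverse Mercator on WGS84 with k₀ = 0.9996 gives E = 306495.059 m, N = 4434472.716 m.

E 306495 m, N 4434473 m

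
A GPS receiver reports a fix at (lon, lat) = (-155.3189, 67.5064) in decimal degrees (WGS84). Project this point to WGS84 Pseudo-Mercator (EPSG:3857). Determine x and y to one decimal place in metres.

Web Mercator is spherical with R = a = 6378137 m.
x = R·λ = 6378137 × -2.710826196 = -17290020.859 m.
y = R·ln tan(π/4 + φ/2) = 6378137 × 1.615182845 = 10301857.462 m.

x -17290020.9 m, y 10301857.5 m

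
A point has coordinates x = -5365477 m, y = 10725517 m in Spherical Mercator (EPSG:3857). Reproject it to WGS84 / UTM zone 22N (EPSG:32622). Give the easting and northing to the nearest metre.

Web Mercator inverse (R = 6378137 m) → φ = 68.91849984°, λ = -48.19889996°.
UTM 22N forward: E = 612409.284 m, N = 7647839.041 m.

E 612409 m, N 7647839 m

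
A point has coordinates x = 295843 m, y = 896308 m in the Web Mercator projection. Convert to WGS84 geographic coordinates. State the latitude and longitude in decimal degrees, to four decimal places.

lat 8.0253°, lon 2.6576°

R = 6378137 m. λ = x/R = 2.65760289°.
φ = 2·arctan(exp(y/R)) − 90° = 2·arctan(1.15088) − 90° = 8.02530088°.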